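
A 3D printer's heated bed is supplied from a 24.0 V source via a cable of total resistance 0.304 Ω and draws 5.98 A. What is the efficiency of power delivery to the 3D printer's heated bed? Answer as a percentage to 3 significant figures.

92.4 %

The cable carries the full 5.98 A.
P_line = I² R_line = (5.980)² × 0.304 = 10.87 W
P_source = V I = 24.0 × 5.980 = 143.5 W; P_load = 132.6 W
η = P_load / P_source = 132.6 / 143.5 = 0.9243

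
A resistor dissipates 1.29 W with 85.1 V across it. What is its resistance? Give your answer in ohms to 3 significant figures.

Rearranging the power relation for the two known quantities gives R = V² / P.
R = (85.1)² / 1.29 = 5614 Ω

5610 Ω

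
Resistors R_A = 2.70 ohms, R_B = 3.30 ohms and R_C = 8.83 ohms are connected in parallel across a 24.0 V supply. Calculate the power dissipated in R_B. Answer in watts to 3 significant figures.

Parallel branches share the same voltage; P = V²/R gives the branch power in one step.
P_R_B = V² / R_B = (24.0)² / 3.30 Ω = 174.5 W

175 W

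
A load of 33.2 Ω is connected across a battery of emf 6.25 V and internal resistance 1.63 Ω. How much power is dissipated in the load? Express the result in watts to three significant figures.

1.07 W

Find the circuit current first, then P = I²R for the load (series elements share I).
I = ε / (r + R) = 6.25 / (1.63 + 33.2) = 0.1794 A
P_load = I² R = (0.1794)² × 33.2 = 1.069 W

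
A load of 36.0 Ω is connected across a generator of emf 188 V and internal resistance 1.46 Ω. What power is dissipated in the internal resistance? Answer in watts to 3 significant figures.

r is in series with the load, so it carries the full circuit current — the loss in it is I²r.
I = ε / (r + R) = 188 / (1.46 + 36.0) = 5.019 A
P_int = I² r = (5.019)² × 1.46 = 36.77 W

36.8 W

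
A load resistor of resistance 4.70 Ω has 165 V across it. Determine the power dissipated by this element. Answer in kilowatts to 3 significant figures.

5.79 kW

We know the drop across the element and its resistance — P = V²/R, one step.
P = (165 V)² / 4.70 Ω = 5793 W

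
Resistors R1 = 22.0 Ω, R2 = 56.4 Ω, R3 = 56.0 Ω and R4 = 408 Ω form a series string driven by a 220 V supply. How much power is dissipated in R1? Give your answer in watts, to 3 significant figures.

3.62 W

Since the resistors are in series they all carry the loop current I = V/R_total; the power in any one is I²R.
R_total = 22.0 + 56.4 + 56.0 + 408 = 542.4 Ω
I = V / R_total = 220 / 542.4 = 0.4056 A
P_R1 = I² × R1 = (0.4056)² × 22.0 = 3.619 W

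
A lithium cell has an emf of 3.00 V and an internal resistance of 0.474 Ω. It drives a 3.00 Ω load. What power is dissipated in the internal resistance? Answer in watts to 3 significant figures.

r is in series with the load, so it carries the full circuit current — the loss in it is I²r.
I = ε / (r + R) = 3.00 / (0.474 + 3.00) = 0.8636 A
P_int = I² r = (0.8636)² × 0.474 = 0.3535 W

0.353 W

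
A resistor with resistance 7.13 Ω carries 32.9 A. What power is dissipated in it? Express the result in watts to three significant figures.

7720 W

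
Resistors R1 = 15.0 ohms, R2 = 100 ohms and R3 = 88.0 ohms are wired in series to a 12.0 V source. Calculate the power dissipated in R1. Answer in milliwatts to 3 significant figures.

52.4 mW

Since the resistors are in series they all carry the loop current I = V/R_total; the power in any one is I²R.
R_total = 15.0 + 100 + 88.0 = 203.0 Ω
I = V / R_total = 12.0 / 203.0 = 0.05911 A
P_R1 = I² × R1 = (0.05911)² × 15.0 = 0.05242 W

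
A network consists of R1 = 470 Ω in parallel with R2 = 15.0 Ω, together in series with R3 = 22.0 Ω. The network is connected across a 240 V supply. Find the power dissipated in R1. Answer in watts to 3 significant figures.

Combine R1 and R2 into their parallel equivalent first, reducing the network to two series resistors.
R_p = (470×15.0)/(470+15.0) = 14.54 Ω
R_total = R_p + 22.0 = 14.54 + 22.0 = 36.54 Ω
I = V / R_total = 240 / 36.54 = 6.569 A
Voltage across the parallel pair: V_p = I × R_p = 6.569 × 14.54 = 95.49 V
Use P = V²/R for R1 with V = V_p.
P_R1 = (95.49)² / 470 = 19.40 W

19.4 W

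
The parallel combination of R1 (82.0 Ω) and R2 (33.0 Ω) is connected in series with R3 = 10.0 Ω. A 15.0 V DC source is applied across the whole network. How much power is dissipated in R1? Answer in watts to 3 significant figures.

First find R_p for the parallel pair, then treat R_p + R3 as a series loop.
R_p = (82.0×33.0)/(82.0+33.0) = 23.53 Ω
R_total = R_p + 10.0 = 23.53 + 10.0 = 33.53 Ω
I = V / R_total = 15.0 / 33.53 = 0.4474 A
Voltage across the parallel pair: V_p = I × R_p = 0.4474 × 23.53 = 10.53 V
R1 sits across V_p; its power is V_p²/R.
P_R1 = (10.53)² / 82.0 = 1.351 W

1.35 W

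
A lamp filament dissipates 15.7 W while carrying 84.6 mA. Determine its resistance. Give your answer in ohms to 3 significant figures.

Inverting the appropriate power form: R = P / I².
R = 15.7 / (0.08460)² = 2194 Ω

2190 Ω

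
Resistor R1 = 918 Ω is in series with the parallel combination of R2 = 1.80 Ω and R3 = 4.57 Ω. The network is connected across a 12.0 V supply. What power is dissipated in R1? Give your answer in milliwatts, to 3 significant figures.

First combine the parallel branches into one equivalent R_p, then R1 + R_p is a series pair.
R_p = (1.80×4.57)/(1.80+4.57) = 1.291 Ω
R_total = 918 + 1.291 = 919.3 Ω
I = V / R_total = 12.0 / 919.3 = 0.01305 A
R1 carries the full series current, so P = I²R.
P_R1 = (0.01305)² × 918 = 0.1564 W

156 mW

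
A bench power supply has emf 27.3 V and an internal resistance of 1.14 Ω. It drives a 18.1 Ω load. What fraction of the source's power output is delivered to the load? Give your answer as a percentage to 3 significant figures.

Both r and R carry the same current, so the power split is just the resistance split: η = R/(R+r).
η = R / (R + r) = 18.1 / (18.1 + 1.14) = 0.9407

94.1 %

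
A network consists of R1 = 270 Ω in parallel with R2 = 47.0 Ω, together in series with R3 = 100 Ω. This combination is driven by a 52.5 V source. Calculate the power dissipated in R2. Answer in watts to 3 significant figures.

Collapse the R1‖R2 pair into one equivalent R_p; then R_p and R3 form a series string.
R_p = (270×47.0)/(270+47.0) = 40.03 Ω
R_total = R_p + 100 = 40.03 + 100 = 140.0 Ω
I = V / R_total = 52.5 / 140.0 = 0.3749 A
Voltage across the parallel pair: V_p = I × R_p = 0.3749 × 40.03 = 15.01 V
R2 sits across V_p; its power is V_p²/R.
P_R2 = (15.01)² / 47.0 = 4.793 W

4.79 W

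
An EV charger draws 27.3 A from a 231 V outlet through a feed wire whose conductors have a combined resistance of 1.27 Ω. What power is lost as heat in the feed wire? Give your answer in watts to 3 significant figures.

947 W

The feed wire is a series resistance carrying the load current; its dissipation is I²R_line.
The feed wire carries the full 27.3 A.
P_line = I² R_line = (27.30)² × 1.27 = 946.5 W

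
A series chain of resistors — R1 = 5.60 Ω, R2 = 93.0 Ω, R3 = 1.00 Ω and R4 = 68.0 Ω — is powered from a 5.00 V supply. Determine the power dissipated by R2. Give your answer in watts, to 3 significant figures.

0.0828 W

The current is common to all series resistors; compute it, then apply P = I²R for the target.
R_total = 5.60 + 93.0 + 1.00 + 68.0 = 167.6 Ω
I = V / R_total = 5.00 / 167.6 = 0.02983 A
P_R2 = I² × R2 = (0.02983)² × 93.0 = 0.08277 W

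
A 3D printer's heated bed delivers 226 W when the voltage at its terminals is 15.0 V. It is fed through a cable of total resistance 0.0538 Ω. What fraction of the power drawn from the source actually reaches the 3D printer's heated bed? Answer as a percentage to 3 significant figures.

I = P / V = 226 / 15.0 = 15.07 A through the cable.
P_line = I² R_line = (15.07)² × 0.0538 = 12.21 W
P_source = P_load + P_line = 226.0 + 12.21 = 238.2 W
η = P_load / P_source = 226.0 / 238.2 = 0.9487

94.9 %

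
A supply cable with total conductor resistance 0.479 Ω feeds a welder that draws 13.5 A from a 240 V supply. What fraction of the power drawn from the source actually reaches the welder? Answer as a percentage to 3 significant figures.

The supply cable carries the full 13.5 A.
P_line = I² R_line = (13.50)² × 0.479 = 87.30 W
P_source = V I = 240 × 13.50 = 3240 W; P_load = 3153 W
η = P_load / P_source = 3153 / 3240 = 0.9731

97.3 %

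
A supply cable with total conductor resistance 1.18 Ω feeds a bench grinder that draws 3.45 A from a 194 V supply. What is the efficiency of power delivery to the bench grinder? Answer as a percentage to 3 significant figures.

97.9 %

The supply cable carries the full 3.45 A.
P_line = I² R_line = (3.450)² × 1.18 = 14.04 W
P_source = V I = 194 × 3.450 = 669.3 W; P_load = 655.3 W
η = P_load / P_source = 655.3 / 669.3 = 0.9790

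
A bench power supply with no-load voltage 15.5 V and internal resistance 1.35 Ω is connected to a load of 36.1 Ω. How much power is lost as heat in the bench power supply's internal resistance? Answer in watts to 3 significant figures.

0.231 W

The internal resistance carries the same current as the load; P_int = I²r.
I = ε / (r + R) = 15.5 / (1.35 + 36.1) = 0.4139 A
P_int = I² r = (0.4139)² × 1.35 = 0.2313 W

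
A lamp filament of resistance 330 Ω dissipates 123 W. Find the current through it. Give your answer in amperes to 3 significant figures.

0.611 A

From P = V I = I²R = V²/R, with the two given quantities we get I = √(P / R).
I = √(123 / 330) = 0.6105 A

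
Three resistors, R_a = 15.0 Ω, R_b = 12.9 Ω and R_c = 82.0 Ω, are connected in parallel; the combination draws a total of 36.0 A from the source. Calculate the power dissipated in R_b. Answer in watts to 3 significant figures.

4110 W

We need the common branch voltage; get it from I_total × R_eq, then P = V²/R for the branch.
1/R_eq = 1/15.0 + 1/12.9 + 1/82.0 ⇒ R_eq = 6.395 Ω
V = I_total × R_eq = 36.00 × 6.395 = 230.2 V
P_R_b = V² / R_b = (230.2)² / 12.9 = 4108 W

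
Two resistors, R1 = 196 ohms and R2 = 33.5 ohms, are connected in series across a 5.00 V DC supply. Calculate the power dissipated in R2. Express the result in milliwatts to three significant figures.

The current is common to all series resistors; compute it, then apply P = I²R for the target.
R_total = 196 + 33.5 = 229.5 Ω
I = V / R_total = 5.00 / 229.5 = 0.02179 A
P_R2 = I² × R2 = (0.02179)² × 33.5 = 0.01590 W

15.9 mW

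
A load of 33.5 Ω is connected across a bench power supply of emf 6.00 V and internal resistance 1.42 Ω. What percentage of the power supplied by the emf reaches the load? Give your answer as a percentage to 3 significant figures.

95.9 %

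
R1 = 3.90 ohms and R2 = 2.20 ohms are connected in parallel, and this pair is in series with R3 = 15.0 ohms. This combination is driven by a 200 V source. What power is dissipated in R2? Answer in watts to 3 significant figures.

134 W

Combine R1 and R2 into their parallel equivalent first, reducing the network to two series resistors.
R_p = (3.90×2.20)/(3.90+2.20) = 1.407 Ω
R_total = R_p + 15.0 = 1.407 + 15.0 = 16.41 Ω
I = V / R_total = 200 / 16.41 = 12.19 A
Voltage across the parallel pair: V_p = I × R_p = 12.19 × 1.407 = 17.15 V
R2 has V_p across it, so P = V_p²/R2.
P_R2 = (17.15)² / 2.20 = 133.6 W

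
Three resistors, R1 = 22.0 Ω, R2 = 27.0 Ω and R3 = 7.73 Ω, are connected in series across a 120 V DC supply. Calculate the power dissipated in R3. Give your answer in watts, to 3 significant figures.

Since the resistors are in series they all carry the loop current I = V/R_total; the power in any one is I²R.
R_total = 22.0 + 27.0 + 7.73 = 56.73 Ω
I = V / R_total = 120 / 56.73 = 2.115 A
P_R3 = I² × R3 = (2.115)² × 7.73 = 34.59 W

34.6 W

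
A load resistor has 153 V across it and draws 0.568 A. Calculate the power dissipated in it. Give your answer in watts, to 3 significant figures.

V and I are known directly — P = V I, no intermediate step needed.
P = 153 V × 0.5680 A = 86.90 W

86.9 W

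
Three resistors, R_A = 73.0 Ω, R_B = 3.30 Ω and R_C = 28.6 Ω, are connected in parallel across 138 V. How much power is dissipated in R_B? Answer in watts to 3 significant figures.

5770 W

The supply voltage appears across each parallel branch — just use P = V²/R_B.
P_R_B = V² / R_B = (138)² / 3.30 Ω = 5771 W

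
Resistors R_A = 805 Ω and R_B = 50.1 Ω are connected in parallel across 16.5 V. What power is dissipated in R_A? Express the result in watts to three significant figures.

0.338 W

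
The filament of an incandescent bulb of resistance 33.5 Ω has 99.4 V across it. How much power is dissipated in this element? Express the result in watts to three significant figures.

295 W

We know the drop across the element and its resistance — P = V²/R, one step.
P = (99.4 V)² / 33.5 Ω = 294.9 W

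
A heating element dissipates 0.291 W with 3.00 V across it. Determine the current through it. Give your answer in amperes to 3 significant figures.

From P = V I = I²R = V²/R, with the two given quantities we get I = P / V.
I = 0.291 / 3.00 = 0.09700 A

0.0970 A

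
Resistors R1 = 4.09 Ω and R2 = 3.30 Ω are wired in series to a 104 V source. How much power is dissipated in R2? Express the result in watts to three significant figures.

654 W

In a series string the same current flows through every resistor — find that current, then P = I²R for the one we want.
R_total = 4.09 + 3.30 = 7.390 Ω
I = V / R_total = 104 / 7.390 = 14.07 A
P_R2 = I² × R2 = (14.07)² × 3.30 = 653.6 W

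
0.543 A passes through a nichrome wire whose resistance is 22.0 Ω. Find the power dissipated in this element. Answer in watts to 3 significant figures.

With I and R stated, P = I²R applies in one step.
P = (0.5430 A)² × 22.0 Ω = 6.487 W

6.49 W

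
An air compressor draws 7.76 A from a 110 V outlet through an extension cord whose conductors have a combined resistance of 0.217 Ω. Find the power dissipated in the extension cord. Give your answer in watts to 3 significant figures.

13.1 W

The extension cord and load are in series, so the same current flows in both; the loss is I²R_line.
The extension cord carries the full 7.76 A.
P_line = I² R_line = (7.760)² × 0.217 = 13.07 W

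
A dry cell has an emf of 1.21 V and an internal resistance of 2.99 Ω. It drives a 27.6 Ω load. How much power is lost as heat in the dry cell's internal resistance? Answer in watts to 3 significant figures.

0.00468 W

The internal resistance carries the same current as the load; P_int = I²r.
I = ε / (r + R) = 1.21 / (2.99 + 27.6) = 0.03956 A
P_int = I² r = (0.03956)² × 2.99 = 0.004678 W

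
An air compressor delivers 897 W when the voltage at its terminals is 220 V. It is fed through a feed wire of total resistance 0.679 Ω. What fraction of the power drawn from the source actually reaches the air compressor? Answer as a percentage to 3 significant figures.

I = P / V = 897 / 220 = 4.077 A through the feed wire.
P_line = I² R_line = (4.077)² × 0.679 = 11.29 W
P_source = P_load + P_line = 897.0 + 11.29 = 908.3 W
η = P_load / P_source = 897.0 / 908.3 = 0.9876

98.8 %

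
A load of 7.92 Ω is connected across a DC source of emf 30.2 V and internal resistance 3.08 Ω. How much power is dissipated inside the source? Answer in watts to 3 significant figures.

23.2 W

The internal resistance carries the same current as the load; P_int = I²r.
I = ε / (r + R) = 30.2 / (3.08 + 7.92) = 2.745 A
P_int = I² r = (2.745)² × 3.08 = 23.22 W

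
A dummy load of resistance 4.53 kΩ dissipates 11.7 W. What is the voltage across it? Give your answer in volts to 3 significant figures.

230 V

Rearranging the power relation for the two known quantities gives V = √(P R).
V = √(11.7 × 4530) = 230.2 V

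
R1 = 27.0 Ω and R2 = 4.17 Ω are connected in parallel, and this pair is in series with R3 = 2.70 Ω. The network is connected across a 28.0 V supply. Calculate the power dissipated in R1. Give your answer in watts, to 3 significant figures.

9.51 W

Combine R1 and R2 into their parallel equivalent first, reducing the network to two series resistors.
R_p = (27.0×4.17)/(27.0+4.17) = 3.612 Ω
R_total = R_p + 2.70 = 3.612 + 2.70 = 6.312 Ω
I = V / R_total = 28.0 / 6.312 = 4.436 A
Voltage across the parallel pair: V_p = I × R_p = 4.436 × 3.612 = 16.02 V
R1 has V_p across it, so P = V_p²/R1.
P_R1 = (16.02)² / 27.0 = 9.509 W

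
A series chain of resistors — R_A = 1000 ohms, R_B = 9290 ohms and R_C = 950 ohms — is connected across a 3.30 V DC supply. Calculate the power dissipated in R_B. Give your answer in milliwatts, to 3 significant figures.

In a series string the same current flows through every resistor — find that current, then P = I²R for the one we want.
R_total = 1000 + 9290 + 950 = 11240 Ω
I = V / R_total = 3.30 / 11240 = 0.0002936 A
P_R_B = I² × R_B = (0.0002936)² × 9290 = 0.0008008 W

0.801 mW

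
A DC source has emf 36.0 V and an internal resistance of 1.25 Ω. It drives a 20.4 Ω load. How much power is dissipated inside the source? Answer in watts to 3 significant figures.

The source's internal resistance is just another series element carrying I; its dissipation is I²r.
I = ε / (r + R) = 36.0 / (1.25 + 20.4) = 1.663 A
P_int = I² r = (1.663)² × 1.25 = 3.456 W

3.46 W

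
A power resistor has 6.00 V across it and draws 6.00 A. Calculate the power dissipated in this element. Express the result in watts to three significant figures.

With V and I both given, power follows immediately from P = V I.
P = 6.00 V × 6.000 A = 36.00 W

36.0 W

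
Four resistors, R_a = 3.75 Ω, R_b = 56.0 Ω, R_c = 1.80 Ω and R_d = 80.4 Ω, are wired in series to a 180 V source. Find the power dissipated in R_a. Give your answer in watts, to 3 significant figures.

Series elements share the same current, so find I first, then use P = I²R.
R_total = 3.75 + 56.0 + 1.80 + 80.4 = 142.0 Ω
I = V / R_total = 180 / 142.0 = 1.268 A
P_R_a = I² × R_a = (1.268)² × 3.75 = 6.030 W

6.03 W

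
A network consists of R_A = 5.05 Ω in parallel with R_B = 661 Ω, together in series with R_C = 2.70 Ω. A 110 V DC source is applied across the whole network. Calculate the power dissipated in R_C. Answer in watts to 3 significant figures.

Combine R_A and R_B into their parallel equivalent first, reducing the network to two series resistors.
R_p = (5.05×661)/(5.05+661) = 5.012 Ω
R_total = R_p + 2.70 = 5.012 + 2.70 = 7.712 Ω
I = V / R_total = 110 / 7.712 = 14.26 A
R_C carries the full series current, so P = I²R.
P_R_C = (14.26)² × 2.70 = 549.3 W

549 W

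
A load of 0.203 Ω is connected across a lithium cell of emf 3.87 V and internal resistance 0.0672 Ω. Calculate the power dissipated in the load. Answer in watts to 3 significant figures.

Find the circuit current first, then P = I²R for the load (series elements share I).
I = ε / (r + R) = 3.87 / (0.0672 + 0.203) = 14.32 A
P_load = I² R = (14.32)² × 0.203 = 41.64 W

41.6 W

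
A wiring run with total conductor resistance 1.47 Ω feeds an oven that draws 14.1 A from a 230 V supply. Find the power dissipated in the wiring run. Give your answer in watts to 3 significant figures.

292 W

The wiring run and load are in series, so the same current flows in both; the loss is I²R_line.
The wiring run carries the full 14.1 A.
P_line = I² R_line = (14.10)² × 1.47 = 292.3 W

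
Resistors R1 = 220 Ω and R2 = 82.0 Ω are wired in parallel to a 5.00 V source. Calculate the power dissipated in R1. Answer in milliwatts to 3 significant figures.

Parallel branches share the same voltage; P = V²/R gives the branch power in one step.
P_R1 = V² / R1 = (5.00)² / 220 Ω = 0.1136 W

114 mW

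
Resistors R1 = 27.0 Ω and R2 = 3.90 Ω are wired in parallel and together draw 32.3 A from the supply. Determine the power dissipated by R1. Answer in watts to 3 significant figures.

We need the common branch voltage; get it from I_total × R_eq, then P = V²/R for the branch.
1/R_eq = 1/27.0 + 1/3.90 ⇒ R_eq = 3.408 Ω
V = I_total × R_eq = 32.30 × 3.408 = 110.1 V
P_R1 = V² / R1 = (110.1)² / 27.0 = 448.7 W

449 W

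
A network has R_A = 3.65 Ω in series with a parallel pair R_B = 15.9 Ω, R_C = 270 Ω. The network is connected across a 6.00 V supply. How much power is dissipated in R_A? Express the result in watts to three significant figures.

0.377 W

Reduce the parallel pair to R_p first; the network is then a simple series string.
R_p = (15.9×270)/(15.9+270) = 15.02 Ω
R_total = 3.65 + 15.02 = 18.67 Ω
I = V / R_total = 6.00 / 18.67 = 0.3214 A
All the current flows through R_A; use P = I²R.
P_R_A = (0.3214)² × 3.65 = 0.3771 W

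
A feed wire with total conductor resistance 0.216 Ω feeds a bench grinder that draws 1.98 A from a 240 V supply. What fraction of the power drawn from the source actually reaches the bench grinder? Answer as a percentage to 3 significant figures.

99.8 %

The feed wire carries the full 1.98 A.
P_line = I² R_line = (1.980)² × 0.216 = 0.8468 W
P_source = V I = 240 × 1.980 = 475.2 W; P_load = 474.4 W
η = P_load / P_source = 474.4 / 475.2 = 0.9982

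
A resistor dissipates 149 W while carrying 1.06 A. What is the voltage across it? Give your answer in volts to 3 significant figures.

141 V

Rearranging the power relation for the two known quantities gives V = P / I.
V = 149 / 1.060 = 140.6 V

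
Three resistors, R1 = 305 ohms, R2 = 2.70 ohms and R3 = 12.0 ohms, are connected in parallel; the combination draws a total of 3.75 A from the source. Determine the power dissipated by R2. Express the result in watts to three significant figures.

24.9 W

We need the common branch voltage; get it from I_total × R_eq, then P = V²/R for the branch.
1/R_eq = 1/305 + 1/2.70 + 1/12.0 ⇒ R_eq = 2.188 Ω
V = I_total × R_eq = 3.750 × 2.188 = 8.206 V
P_R2 = V² / R2 = (8.206)² / 2.70 = 24.94 W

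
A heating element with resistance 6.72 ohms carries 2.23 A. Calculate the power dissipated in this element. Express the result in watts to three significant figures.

Current and resistance are given, so P = I²R is the direct form.
P = (2.230 A)² × 6.72 Ω = 33.42 W

33.4 W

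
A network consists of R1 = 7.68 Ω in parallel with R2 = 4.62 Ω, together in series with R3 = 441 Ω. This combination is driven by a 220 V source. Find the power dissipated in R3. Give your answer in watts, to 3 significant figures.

108 W

Combine R1 and R2 into their parallel equivalent first, reducing the network to two series resistors.
R_p = (7.68×4.62)/(7.68+4.62) = 2.885 Ω
R_total = R_p + 441 = 2.885 + 441 = 443.9 Ω
I = V / R_total = 220 / 443.9 = 0.4956 A
R3 carries the full series current, so P = I²R.
P_R3 = (0.4956)² × 441 = 108.3 W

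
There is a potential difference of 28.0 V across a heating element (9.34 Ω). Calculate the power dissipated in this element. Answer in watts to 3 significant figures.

Voltage and resistance are given, so P = V²/R is the one-step route.
P = (28.0 V)² / 9.34 Ω = 83.94 W

83.9 W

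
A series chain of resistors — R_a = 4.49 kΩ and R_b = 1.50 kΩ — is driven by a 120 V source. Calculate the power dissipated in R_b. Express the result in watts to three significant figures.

0.602 W

Since the resistors are in series they all carry the loop current I = V/R_total; the power in any one is I²R.
R_total = (4.49 + 1.50) kΩ = 5990 Ω
I = V / R_total = 120 / 5990 = 0.02003 A
P_R_b = I² × R_b = (0.02003)² × 1500 = 0.6020 W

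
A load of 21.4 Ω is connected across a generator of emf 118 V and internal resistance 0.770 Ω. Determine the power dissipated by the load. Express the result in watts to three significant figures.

606 W

Load and internal resistance form a series loop — compute the loop current, then the load power via I²R.
I = ε / (r + R) = 118 / (0.770 + 21.4) = 5.323 A
P_load = I² R = (5.323)² × 21.4 = 606.2 W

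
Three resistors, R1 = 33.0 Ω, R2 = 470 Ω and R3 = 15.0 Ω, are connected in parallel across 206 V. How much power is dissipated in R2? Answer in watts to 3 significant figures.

90.3 W

Each parallel branch sees the full supply voltage, so P = V²/R applies directly to the target branch.
P_R2 = V² / R2 = (206)² / 470 Ω = 90.29 W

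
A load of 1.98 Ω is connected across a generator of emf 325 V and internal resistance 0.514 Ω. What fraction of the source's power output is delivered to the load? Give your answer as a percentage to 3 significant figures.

Both r and R carry the same current, so the power split is just the resistance split: η = R/(R+r).
η = R / (R + r) = 1.98 / (1.98 + 0.514) = 0.7939

79.4 %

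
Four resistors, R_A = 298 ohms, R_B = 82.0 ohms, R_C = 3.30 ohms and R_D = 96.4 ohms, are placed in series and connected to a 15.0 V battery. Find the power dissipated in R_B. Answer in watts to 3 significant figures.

Every series element carries the same I. Get I from the total resistance, then P = I² × R_B.
R_total = 298 + 82.0 + 3.30 + 96.4 = 479.7 Ω
I = V / R_total = 15.0 / 479.7 = 0.03127 A
P_R_B = I² × R_B = (0.03127)² × 82.0 = 0.08018 W

0.0802 W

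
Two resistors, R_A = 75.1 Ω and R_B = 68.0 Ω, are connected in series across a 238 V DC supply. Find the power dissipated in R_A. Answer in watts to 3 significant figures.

Series elements share the same current, so find I first, then use P = I²R.
R_total = 75.1 + 68.0 = 143.1 Ω
I = V / R_total = 238 / 143.1 = 1.663 A
P_R_A = I² × R_A = (1.663)² × 75.1 = 207.7 W

208 W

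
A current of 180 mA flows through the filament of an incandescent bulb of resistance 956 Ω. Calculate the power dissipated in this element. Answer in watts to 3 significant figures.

31.0 W

Knowing I and R, the power is just I²R — no need to find V first.
P = (0.1800 A)² × 956 Ω = 30.97 W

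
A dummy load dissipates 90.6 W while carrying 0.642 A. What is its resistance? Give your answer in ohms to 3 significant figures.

From P = V I = I²R = V²/R, with the two given quantities we get R = P / I².
R = 90.6 / (0.6420)² = 219.8 Ω

220 Ω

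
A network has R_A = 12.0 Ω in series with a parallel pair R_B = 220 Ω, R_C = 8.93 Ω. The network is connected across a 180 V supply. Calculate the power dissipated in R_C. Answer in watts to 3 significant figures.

Reduce the parallel pair to R_p first; the network is then a simple series string.
R_p = (220×8.93)/(220+8.93) = 8.582 Ω
R_total = 12.0 + 8.582 = 20.58 Ω
I = V / R_total = 180 / 20.58 = 8.746 A
Voltage across the parallel pair: V_p = I × R_p = 8.746 × 8.582 = 75.05 V
With V_p across R_C, its power is V_p²/R_C.
P_R_C = (75.05)² / 8.93 = 630.8 W

631 W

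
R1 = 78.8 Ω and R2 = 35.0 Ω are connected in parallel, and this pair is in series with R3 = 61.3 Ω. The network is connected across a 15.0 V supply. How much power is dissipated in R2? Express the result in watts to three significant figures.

0.516 W

Reduce the parallel combination to a single R_p; the circuit then becomes R_p in series with the remaining resistor.
R_p = (78.8×35.0)/(78.8+35.0) = 24.24 Ω
R_total = R_p + 61.3 = 24.24 + 61.3 = 85.54 Ω
I = V / R_total = 15.0 / 85.54 = 0.1754 A
Voltage across the parallel pair: V_p = I × R_p = 0.1754 × 24.24 = 4.250 V
R2 sits across V_p; its power is V_p²/R.
P_R2 = (4.250)² / 35.0 = 0.5161 W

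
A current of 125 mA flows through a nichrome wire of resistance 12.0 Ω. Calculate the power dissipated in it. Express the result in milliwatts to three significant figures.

188 mW

Current and resistance are given, so P = I²R is the direct form.
P = (0.1250 A)² × 12.0 Ω = 0.1875 W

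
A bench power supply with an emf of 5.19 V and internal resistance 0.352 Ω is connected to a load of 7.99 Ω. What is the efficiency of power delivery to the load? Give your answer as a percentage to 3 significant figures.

Efficiency is P_load / P_total. With a series r and R sharing the same I, P = I²R for each, so η = R/(R+r).
η = R / (R + r) = 7.99 / (7.99 + 0.352) = 0.9578

95.8 %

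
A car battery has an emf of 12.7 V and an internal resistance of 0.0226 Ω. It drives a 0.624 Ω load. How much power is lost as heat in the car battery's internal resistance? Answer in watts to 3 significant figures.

8.72 W

The internal resistance carries the same current as the load; P_int = I²r.
I = ε / (r + R) = 12.7 / (0.0226 + 0.624) = 19.64 A
P_int = I² r = (19.64)² × 0.0226 = 8.719 W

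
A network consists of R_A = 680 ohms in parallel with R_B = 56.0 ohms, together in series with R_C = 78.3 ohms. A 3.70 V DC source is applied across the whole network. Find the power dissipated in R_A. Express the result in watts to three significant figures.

Collapse the R_A‖R_B pair into one equivalent R_p; then R_p and R_C form a series string.
R_p = (680×56.0)/(680+56.0) = 51.74 Ω
R_total = R_p + 78.3 = 51.74 + 78.3 = 130.0 Ω
I = V / R_total = 3.70 / 130.0 = 0.02845 A
Voltage across the parallel pair: V_p = I × R_p = 0.02845 × 51.74 = 1.472 V
R_A has V_p across it, so P = V_p²/R_A.
P_R_A = (1.472)² / 680 = 0.003187 W

0.00319 W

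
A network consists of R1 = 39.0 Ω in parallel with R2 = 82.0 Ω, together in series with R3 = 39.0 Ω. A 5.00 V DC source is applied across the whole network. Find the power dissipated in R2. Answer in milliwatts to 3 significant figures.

Collapse the R1‖R2 pair into one equivalent R_p; then R_p and R3 form a series string.
R_p = (39.0×82.0)/(39.0+82.0) = 26.43 Ω
R_total = R_p + 39.0 = 26.43 + 39.0 = 65.43 Ω
I = V / R_total = 5.00 / 65.43 = 0.07642 A
Voltage across the parallel pair: V_p = I × R_p = 0.07642 × 26.43 = 2.020 V
R2 has V_p across it, so P = V_p²/R2.
P_R2 = (2.020)² / 82.0 = 0.04975 W

49.7 mW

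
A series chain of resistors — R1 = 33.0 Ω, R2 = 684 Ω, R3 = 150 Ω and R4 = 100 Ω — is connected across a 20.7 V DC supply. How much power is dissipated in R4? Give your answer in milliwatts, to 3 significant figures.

45.8 mW

In a series string the same current flows through every resistor — find that current, then P = I²R for the one we want.
R_total = 33.0 + 684 + 150 + 100 = 967.0 Ω
I = V / R_total = 20.7 / 967.0 = 0.02141 A
P_R4 = I² × R4 = (0.02141)² × 100 = 0.04582 W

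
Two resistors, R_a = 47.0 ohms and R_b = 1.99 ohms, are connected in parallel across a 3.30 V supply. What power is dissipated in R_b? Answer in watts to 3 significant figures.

5.47 W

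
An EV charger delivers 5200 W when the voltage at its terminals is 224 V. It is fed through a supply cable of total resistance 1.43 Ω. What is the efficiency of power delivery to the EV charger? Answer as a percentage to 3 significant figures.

87.1 %

I = P / V = 5200 / 224 = 23.21 A through the supply cable.
P_line = I² R_line = (23.21)² × 1.43 = 770.6 W
P_source = P_load + P_line = 5200 + 770.6 = 5971 W
η = P_load / P_source = 5200 / 5971 = 0.8709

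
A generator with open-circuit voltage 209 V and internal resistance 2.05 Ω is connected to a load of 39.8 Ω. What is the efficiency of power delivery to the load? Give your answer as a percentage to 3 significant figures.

η = P_load/(P_load+P_int) = I²R/(I²R+I²r) = R/(R+r) — the I² cancels for series elements.
η = R / (R + r) = 39.8 / (39.8 + 2.05) = 0.9510

95.1 %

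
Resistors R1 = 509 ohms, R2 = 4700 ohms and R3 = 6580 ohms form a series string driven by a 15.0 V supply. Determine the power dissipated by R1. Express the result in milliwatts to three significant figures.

0.824 mW

Every series element carries the same I. Get I from the total resistance, then P = I² × R1.
R_total = 509 + 4700 + 6580 = 11790 Ω
I = V / R_total = 15.0 / 11790 = 0.001272 A
P_R1 = I² × R1 = (0.001272)² × 509 = 0.0008240 W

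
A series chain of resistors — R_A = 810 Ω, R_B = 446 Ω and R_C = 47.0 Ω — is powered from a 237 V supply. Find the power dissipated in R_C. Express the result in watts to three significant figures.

1.55 W

Since the resistors are in series they all carry the loop current I = V/R_total; the power in any one is I²R.
R_total = 810 + 446 + 47.0 = 1303 Ω
I = V / R_total = 237 / 1303 = 0.1819 A
P_R_C = I² × R_C = (0.1819)² × 47.0 = 1.555 W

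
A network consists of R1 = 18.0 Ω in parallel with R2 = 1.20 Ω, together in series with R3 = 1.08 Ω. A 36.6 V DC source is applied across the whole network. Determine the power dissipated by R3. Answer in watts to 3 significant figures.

Combine R1 and R2 into their parallel equivalent first, reducing the network to two series resistors.
R_p = (18.0×1.20)/(18.0+1.20) = 1.125 Ω
R_total = R_p + 1.08 = 1.125 + 1.08 = 2.205 Ω
I = V / R_total = 36.6 / 2.205 = 16.60 A
R3 is the series element, so its power is I²R.
P_R3 = (16.60)² × 1.08 = 297.6 W

298 W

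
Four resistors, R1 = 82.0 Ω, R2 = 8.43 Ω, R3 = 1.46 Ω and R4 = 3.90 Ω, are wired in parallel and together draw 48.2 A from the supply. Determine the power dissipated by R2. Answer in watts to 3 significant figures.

240 W

Only the total current is stated, so first find the parallel equivalent to get the voltage across the combination.
1/R_eq = 1/82.0 + 1/8.43 + 1/1.46 + 1/3.90 ⇒ R_eq = 0.9327 Ω
V = I_total × R_eq = 48.20 × 0.9327 = 44.96 V
P_R2 = V² / R2 = (44.96)² / 8.43 = 239.7 W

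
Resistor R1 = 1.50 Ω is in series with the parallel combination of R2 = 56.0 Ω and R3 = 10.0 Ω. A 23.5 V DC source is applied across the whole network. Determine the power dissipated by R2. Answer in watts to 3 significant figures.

Collapse R2‖R3 to a single equivalent, reducing the network to two series elements.
R_p = (56.0×10.0)/(56.0+10.0) = 8.485 Ω
R_total = 1.50 + 8.485 = 9.985 Ω
I = V / R_total = 23.5 / 9.985 = 2.354 A
Voltage across the parallel pair: V_p = I × R_p = 2.354 × 8.485 = 19.97 V
R2 sees V_p directly, so P = V_p² / R2.
P_R2 = (19.97)² / 56.0 = 7.121 W

7.12 W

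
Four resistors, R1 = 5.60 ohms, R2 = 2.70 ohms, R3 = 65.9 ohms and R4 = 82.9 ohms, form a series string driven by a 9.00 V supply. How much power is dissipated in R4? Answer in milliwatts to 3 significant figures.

272 mW

The current is common to all series resistors; compute it, then apply P = I²R for the target.
R_total = 5.60 + 2.70 + 65.9 + 82.9 = 157.1 Ω
I = V / R_total = 9.00 / 157.1 = 0.05729 A
P_R4 = I² × R4 = (0.05729)² × 82.9 = 0.2721 W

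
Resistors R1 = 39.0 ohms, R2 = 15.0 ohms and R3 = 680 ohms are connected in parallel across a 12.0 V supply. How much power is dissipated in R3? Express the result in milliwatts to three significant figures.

212 mW

Each parallel branch sees the full supply voltage, so P = V²/R applies directly to the target branch.
P_R3 = V² / R3 = (12.0)² / 680 Ω = 0.2118 W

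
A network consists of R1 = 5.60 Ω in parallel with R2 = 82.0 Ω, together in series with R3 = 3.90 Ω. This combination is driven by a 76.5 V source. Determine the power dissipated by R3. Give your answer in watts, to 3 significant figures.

273 W

Combine R1 and R2 into their parallel equivalent first, reducing the network to two series resistors.
R_p = (5.60×82.0)/(5.60+82.0) = 5.242 Ω
R_total = R_p + 3.90 = 5.242 + 3.90 = 9.142 Ω
I = V / R_total = 76.5 / 9.142 = 8.368 A
R3 is the series element, so its power is I²R.
P_R3 = (8.368)² × 3.90 = 273.1 W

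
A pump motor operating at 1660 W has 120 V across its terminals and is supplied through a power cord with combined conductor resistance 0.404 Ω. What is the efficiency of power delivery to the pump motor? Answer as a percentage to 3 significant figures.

I = P / V = 1660 / 120 = 13.83 A through the power cord.
P_line = I² R_line = (13.83)² × 0.404 = 77.31 W
P_source = P_load + P_line = 1660 + 77.31 = 1737 W
η = P_load / P_source = 1660 / 1737 = 0.9555

95.6 %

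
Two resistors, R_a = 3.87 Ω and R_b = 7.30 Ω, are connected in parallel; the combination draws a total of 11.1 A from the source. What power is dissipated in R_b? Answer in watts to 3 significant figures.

108 W

Parallel branches share V, not I — compute V via R_eq, then use V²/R for the target branch.
1/R_eq = 1/3.87 + 1/7.30 ⇒ R_eq = 2.529 Ω
V = I_total × R_eq = 11.10 × 2.529 = 28.07 V
P_R_b = V² / R_b = (28.07)² / 7.30 = 108.0 W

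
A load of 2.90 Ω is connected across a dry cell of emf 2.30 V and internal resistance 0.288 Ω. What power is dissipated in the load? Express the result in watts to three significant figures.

1.51 W

Load and internal resistance form a series loop — compute the loop current, then the load power via I²R.
I = ε / (r + R) = 2.30 / (0.288 + 2.90) = 0.7215 A
P_load = I² R = (0.7215)² × 2.90 = 1.509 W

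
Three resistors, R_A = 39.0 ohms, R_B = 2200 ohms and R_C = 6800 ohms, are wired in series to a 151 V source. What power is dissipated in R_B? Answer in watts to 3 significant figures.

The current is common to all series resistors; compute it, then apply P = I²R for the target.
R_total = 39.0 + 2200 + 6800 = 9039 Ω
I = V / R_total = 151 / 9039 = 0.01671 A
P_R_B = I² × R_B = (0.01671)² × 2200 = 0.6140 W

0.614 W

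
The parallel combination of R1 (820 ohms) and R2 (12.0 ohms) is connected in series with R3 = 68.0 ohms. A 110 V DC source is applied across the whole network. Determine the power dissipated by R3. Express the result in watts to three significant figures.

129 W

Combine R1 and R2 into their parallel equivalent first, reducing the network to two series resistors.
R_p = (820×12.0)/(820+12.0) = 11.83 Ω
R_total = R_p + 68.0 = 11.83 + 68.0 = 79.83 Ω
I = V / R_total = 110 / 79.83 = 1.378 A
R3 carries the full series current, so P = I²R.
P_R3 = (1.378)² × 68.0 = 129.1 W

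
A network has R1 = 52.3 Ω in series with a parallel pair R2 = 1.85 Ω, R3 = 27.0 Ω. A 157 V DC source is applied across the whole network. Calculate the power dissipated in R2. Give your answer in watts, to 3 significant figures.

13.7 W

First combine the parallel branches into one equivalent R_p, then R1 + R_p is a series pair.
R_p = (1.85×27.0)/(1.85+27.0) = 1.731 Ω
R_total = 52.3 + 1.731 = 54.03 Ω
I = V / R_total = 157 / 54.03 = 2.906 A
Voltage across the parallel pair: V_p = I × R_p = 2.906 × 1.731 = 5.031 V
R2 is across V_p, so use P = V²/R for that branch.
P_R2 = (5.031)² / 1.85 = 13.68 W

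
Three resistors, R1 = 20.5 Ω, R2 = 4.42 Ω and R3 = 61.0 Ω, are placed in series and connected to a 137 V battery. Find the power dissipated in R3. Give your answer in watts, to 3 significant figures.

155 W

Since the resistors are in series they all carry the loop current I = V/R_total; the power in any one is I²R.
R_total = 20.5 + 4.42 + 61.0 = 85.92 Ω
I = V / R_total = 137 / 85.92 = 1.595 A
P_R3 = I² × R3 = (1.595)² × 61.0 = 155.1 W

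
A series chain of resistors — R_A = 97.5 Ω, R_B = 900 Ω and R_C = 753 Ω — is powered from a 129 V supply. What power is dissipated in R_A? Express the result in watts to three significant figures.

0.529 W

The current is common to all series resistors; compute it, then apply P = I²R for the target.
R_total = 97.5 + 900 + 753 = 1750 Ω
I = V / R_total = 129 / 1750 = 0.07369 A
P_R_A = I² × R_A = (0.07369)² × 97.5 = 0.5295 W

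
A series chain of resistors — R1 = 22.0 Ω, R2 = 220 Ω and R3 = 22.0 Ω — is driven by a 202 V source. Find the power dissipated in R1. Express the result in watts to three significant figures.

12.9 W

Every series element carries the same I. Get I from the total resistance, then P = I² × R1.
R_total = 22.0 + 220 + 22.0 = 264.0 Ω
I = V / R_total = 202 / 264.0 = 0.7652 A
P_R1 = I² × R1 = (0.7652)² × 22.0 = 12.88 W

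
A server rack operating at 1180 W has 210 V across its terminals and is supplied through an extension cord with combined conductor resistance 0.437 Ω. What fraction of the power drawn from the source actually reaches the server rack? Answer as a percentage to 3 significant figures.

98.8 %

I = P / V = 1180 / 210 = 5.619 A through the extension cord.
P_line = I² R_line = (5.619)² × 0.437 = 13.80 W
P_source = P_load + P_line = 1180 + 13.80 = 1194 W
η = P_load / P_source = 1180 / 1194 = 0.9884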